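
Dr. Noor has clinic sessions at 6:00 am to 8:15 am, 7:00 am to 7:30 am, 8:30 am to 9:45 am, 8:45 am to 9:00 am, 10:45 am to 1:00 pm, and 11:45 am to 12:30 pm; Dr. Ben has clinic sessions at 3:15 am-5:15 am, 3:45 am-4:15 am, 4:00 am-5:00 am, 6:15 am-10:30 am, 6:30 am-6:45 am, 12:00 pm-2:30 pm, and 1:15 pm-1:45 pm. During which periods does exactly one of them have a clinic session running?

First set merges to 6:00 am-8:15 am, 8:30 am-9:45 am, 10:45 am-1:00 pm.
Second set merges to 3:15 am-5:15 am, 6:15 am-10:30 am, 12:00 pm-2:30 pm.
A \ B = 6:00 am-6:15 am, 10:45 am-12:00 pm.
B \ A = 3:15 am-5:15 am, 8:15 am-8:30 am, 9:45 am-10:30 am, 1:00 pm-2:30 pm.
Union of the two gives the symmetric difference.

3:15 am-5:15 am, 6:00 am-6:15 am, 8:15 am-8:30 am, 9:45 am-10:30 am, 10:45 am-12:00 pm, 1:00 pm-2:30 pm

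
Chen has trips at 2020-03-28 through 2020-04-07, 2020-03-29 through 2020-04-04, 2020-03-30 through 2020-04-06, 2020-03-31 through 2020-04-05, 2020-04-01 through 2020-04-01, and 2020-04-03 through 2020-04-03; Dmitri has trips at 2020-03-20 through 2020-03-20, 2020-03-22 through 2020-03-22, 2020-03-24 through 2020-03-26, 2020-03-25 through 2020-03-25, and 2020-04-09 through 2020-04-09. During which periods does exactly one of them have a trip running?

First set merges to 2020-03-28 through 2020-04-07.
Second set merges to 2020-03-20 through 2020-03-20, 2020-03-22 through 2020-03-22, 2020-03-24 through 2020-03-26, 2020-04-09 through 2020-04-09.
A but not B: 2020-03-28 through 2020-04-07.
B but not A: 2020-03-20 through 2020-03-20, 2020-03-22 through 2020-03-22, 2020-03-24 through 2020-03-26, 2020-04-09 through 2020-04-09.
Combining gives A △ B.

2020-03-20 through 2020-03-20, 2020-03-22 through 2020-03-22, 2020-03-24 through 2020-03-26, 2020-03-28 through 2020-04-07, 2020-04-09 through 2020-04-09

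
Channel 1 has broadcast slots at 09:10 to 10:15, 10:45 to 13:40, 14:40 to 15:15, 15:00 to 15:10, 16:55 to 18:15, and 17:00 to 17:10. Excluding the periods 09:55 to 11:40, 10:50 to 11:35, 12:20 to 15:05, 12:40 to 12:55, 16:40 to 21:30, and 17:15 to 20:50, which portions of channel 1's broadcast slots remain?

09:10–09:55, 11:40–12:20, 15:05–15:15

First set merges to 09:10–10:15, 10:45–13:40, 14:40–15:15, 16:55–18:15.
Second set merges to 09:55–11:40, 12:20–15:05, 16:40–21:30.
09:10–10:15 \ B = 09:10–09:55.
10:45–13:40 \ B = 11:40–12:20.
14:40–15:15 \ B = 15:05–15:15.
16:55–18:15: entirely removed.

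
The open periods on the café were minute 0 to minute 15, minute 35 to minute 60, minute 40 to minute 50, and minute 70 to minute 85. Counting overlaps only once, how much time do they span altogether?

Merged: minute 0 to minute 15, minute 35 to minute 60, minute 70 to minute 85.
Lengths: 15 minutes + 25 minutes + 15 minutes = 55 minutes.

55 minutes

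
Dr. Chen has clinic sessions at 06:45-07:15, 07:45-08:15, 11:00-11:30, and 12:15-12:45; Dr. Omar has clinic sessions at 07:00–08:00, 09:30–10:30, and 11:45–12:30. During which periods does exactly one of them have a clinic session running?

06:45-07:00, 07:15-07:45, 08:00-08:15, 09:30-10:30, 11:00-11:30, 11:45-12:15, 12:30-12:45

A \ B = 06:45-07:00, 08:00-08:15, 11:00-11:30, 12:30-12:45.
B \ A = 07:15-07:45, 09:30-10:30, 11:45-12:15.
Union of the two gives the symmetric difference.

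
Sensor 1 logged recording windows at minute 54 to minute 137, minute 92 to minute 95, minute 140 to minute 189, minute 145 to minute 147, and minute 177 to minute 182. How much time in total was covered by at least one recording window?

Merged: minute 54 to minute 137, minute 140 to minute 189.
Lengths: 83 minutes + 49 minutes = 132 minutes.

132 minutes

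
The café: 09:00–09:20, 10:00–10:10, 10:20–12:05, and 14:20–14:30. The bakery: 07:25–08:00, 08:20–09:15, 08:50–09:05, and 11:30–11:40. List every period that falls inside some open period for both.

09:00–09:15, 11:30–11:40

Merge the second list: 07:25–08:00, 08:20–09:15, 11:30–11:40.
09:00–09:20 ∩ B → 09:00–09:15.
10:00–10:10 meets no B interval.
10:20–12:05 ∩ B → 11:30–11:40.
14:20–14:30 meets no B interval.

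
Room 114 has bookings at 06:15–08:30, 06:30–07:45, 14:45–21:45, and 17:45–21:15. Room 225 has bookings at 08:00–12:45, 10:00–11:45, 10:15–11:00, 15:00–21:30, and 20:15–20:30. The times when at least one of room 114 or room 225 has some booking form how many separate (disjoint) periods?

2

Merge the first list: 06:15-08:30, 14:45-21:45.
Merge the second list: 08:00-12:45, 15:00-21:30.
A ∪ B = 06:15-12:45, 14:45-21:45.
That is 2 disjoint pieces.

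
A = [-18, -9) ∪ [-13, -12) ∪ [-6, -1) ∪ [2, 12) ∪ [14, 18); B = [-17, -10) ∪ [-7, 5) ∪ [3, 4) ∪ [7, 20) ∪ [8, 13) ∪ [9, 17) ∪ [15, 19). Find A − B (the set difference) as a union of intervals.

A, merged: [-18, -9), [-6, -1), [2, 12), [14, 18).
B, merged: [-17, -10), [-7, 5), [7, 20).
[-18, -9) \ B = [-18, -17), [-10, -9).
[-6, -1): entirely removed.
[2, 12) \ B = [5, 7).
[14, 18): entirely removed.

[-18, -17) ∪ [-10, -9) ∪ [5, 7)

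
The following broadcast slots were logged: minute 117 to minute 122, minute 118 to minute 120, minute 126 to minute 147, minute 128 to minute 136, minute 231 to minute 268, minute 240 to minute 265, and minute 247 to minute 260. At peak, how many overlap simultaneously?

3

At minute 247, 3 of the intervals are simultaneously active.
No point has more.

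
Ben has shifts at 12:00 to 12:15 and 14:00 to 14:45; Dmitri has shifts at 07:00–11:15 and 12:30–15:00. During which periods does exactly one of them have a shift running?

07:00–11:15, 12:00–12:15, 12:30–14:00, 14:45–15:00

A but not B: 12:00–12:15.
B but not A: 07:00–11:15, 12:30–14:00, 14:45–15:00.
Combining gives A △ B.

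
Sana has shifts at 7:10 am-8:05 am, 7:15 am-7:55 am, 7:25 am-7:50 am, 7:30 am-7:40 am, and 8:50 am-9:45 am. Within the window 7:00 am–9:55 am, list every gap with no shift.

7:00 am–7:10 am, 8:05 am–8:50 am, 9:45 am–9:55 am

Covered (merged): 7:10 am–8:05 am, 8:50 am–9:45 am.
Gaps within 7:00 am–9:55 am: 7:00 am–7:10 am, 8:05 am–8:50 am, 9:45 am–9:55 am.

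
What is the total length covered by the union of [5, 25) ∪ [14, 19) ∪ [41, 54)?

33

Merged: [5, 25), [41, 54).
Lengths: 20 + 13 = 33.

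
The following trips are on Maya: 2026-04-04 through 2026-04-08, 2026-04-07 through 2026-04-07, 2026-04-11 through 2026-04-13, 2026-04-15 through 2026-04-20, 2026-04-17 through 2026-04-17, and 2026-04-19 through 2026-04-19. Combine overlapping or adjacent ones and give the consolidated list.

2026-04-07 through 2026-04-07 overlaps/touches 2026-04-04 through 2026-04-08 → extend to 2026-04-04 through 2026-04-08.
2026-04-11 through 2026-04-13 is disjoint → start new block.
2026-04-15 through 2026-04-20 is disjoint → start new block.
2026-04-17 through 2026-04-17 overlaps/touches 2026-04-15 through 2026-04-20 → extend to 2026-04-15 through 2026-04-20.
2026-04-19 through 2026-04-19 overlaps/touches 2026-04-15 through 2026-04-20 → extend to 2026-04-15 through 2026-04-20.

2026-04-04 through 2026-04-08, 2026-04-11 through 2026-04-13, 2026-04-15 through 2026-04-20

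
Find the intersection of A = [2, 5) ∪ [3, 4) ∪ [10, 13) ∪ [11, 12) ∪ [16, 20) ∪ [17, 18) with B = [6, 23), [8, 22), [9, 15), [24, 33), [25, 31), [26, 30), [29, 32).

A, merged: [2, 5), [10, 13), [16, 20).
B, merged: [6, 23), [24, 33).
[2, 5) falls entirely outside B.
[10, 13) overlaps B on [10, 13).
[16, 20) overlaps B on [16, 20).

[10, 13) ∪ [16, 20)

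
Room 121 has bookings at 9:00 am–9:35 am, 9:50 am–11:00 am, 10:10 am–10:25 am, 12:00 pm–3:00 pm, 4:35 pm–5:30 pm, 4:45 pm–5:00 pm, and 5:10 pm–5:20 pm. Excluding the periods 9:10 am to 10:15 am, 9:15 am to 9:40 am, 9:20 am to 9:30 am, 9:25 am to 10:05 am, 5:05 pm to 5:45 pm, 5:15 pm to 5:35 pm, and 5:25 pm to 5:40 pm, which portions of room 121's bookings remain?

9:00 am-9:10 am, 10:15 am-11:00 am, 12:00 pm-3:00 pm, 4:35 pm-5:05 pm

A, merged: 9:00 am-9:35 am, 9:50 am-11:00 am, 12:00 pm-3:00 pm, 4:35 pm-5:30 pm.
B, merged: 9:10 am-10:15 am, 5:05 pm-5:45 pm.
9:00 am-9:35 am with B removed leaves 9:00 am-9:10 am.
9:50 am-11:00 am with B removed leaves 10:15 am-11:00 am.
12:00 pm-3:00 pm is untouched.
4:35 pm-5:30 pm with B removed leaves 4:35 pm-5:05 pm.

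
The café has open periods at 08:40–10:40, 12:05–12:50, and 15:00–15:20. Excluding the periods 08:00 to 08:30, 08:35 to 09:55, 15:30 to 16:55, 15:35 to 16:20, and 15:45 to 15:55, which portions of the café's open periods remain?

09:55–10:40, 12:05–12:50, 15:00–15:20

Second set merges to 08:00–08:30, 08:35–09:55, 15:30–16:55.
08:40–10:40 with B removed leaves 09:55–10:40.
12:05–12:50 is untouched.
15:00–15:20 is untouched.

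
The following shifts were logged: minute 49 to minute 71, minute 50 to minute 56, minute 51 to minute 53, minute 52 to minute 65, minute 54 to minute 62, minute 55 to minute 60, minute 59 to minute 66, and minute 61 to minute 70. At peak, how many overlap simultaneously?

Sweep endpoints in order; track running count of active intervals.
Peak of 5 reached at minute 55.

5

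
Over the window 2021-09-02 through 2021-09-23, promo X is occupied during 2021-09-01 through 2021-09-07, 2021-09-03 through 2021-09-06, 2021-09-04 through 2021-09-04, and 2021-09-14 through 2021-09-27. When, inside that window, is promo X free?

2021-09-08 through 2021-09-13

After merging, the occupied span is 2021-09-01 through 2021-09-07, 2021-09-14 through 2021-09-27.
Complement within 2021-09-02 through 2021-09-23: 2021-09-08 through 2021-09-13.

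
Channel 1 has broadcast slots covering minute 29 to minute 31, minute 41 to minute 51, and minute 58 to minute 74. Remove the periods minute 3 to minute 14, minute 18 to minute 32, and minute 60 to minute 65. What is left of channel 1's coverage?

minute 41 to minute 51, minute 58 to minute 60, minute 65 to minute 74

minute 29 to minute 31: fully covered by B → removed.
minute 41 to minute 51: no B overlap → unchanged.
minute 58 to minute 74 minus B → minute 58 to minute 60, minute 65 to minute 74.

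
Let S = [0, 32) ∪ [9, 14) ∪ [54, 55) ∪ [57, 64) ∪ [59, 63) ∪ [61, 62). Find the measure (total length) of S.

Merged: [0, 32), [54, 55), [57, 64).
Lengths: 32 + 1 + 7 = 40.

40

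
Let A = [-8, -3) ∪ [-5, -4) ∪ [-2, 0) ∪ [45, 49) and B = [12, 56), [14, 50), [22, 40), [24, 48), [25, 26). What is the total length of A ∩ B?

A, merged: [-8, -3), [-2, 0), [45, 49).
B, merged: [12, 56).
A ∩ B = [45, 49).
Total: 4.

4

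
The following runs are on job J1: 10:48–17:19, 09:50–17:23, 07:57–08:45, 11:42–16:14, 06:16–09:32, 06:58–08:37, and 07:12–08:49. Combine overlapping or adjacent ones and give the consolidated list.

06:16–09:32, 09:50–17:23

Sort by start: 06:16–09:32, 06:58–08:37, 07:12–08:49, 07:57–08:45, 09:50–17:23, 10:48–17:19, 11:42–16:14.
06:58–08:37 overlaps/touches 06:16–09:32 → extend to 06:16–09:32.
07:12–08:49 overlaps/touches 06:16–09:32 → extend to 06:16–09:32.
07:57–08:45 overlaps/touches 06:16–09:32 → extend to 06:16–09:32.
09:50–17:23 is disjoint → start new block.
10:48–17:19 overlaps/touches 09:50–17:23 → extend to 09:50–17:23.
11:42–16:14 overlaps/touches 09:50–17:23 → extend to 09:50–17:23.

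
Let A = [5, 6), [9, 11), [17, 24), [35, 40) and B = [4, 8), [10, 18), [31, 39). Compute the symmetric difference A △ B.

[4, 5) ∪ [6, 8) ∪ [9, 10) ∪ [11, 17) ∪ [18, 24) ∪ [31, 35) ∪ [39, 40)

A but not B: [9, 10), [18, 24), [39, 40).
B but not A: [4, 5), [6, 8), [11, 17), [31, 35).
Combining gives A △ B.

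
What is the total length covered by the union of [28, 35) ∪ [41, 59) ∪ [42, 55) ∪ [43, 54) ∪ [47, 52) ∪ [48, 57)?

25

Merged: [28, 35), [41, 59).
Lengths: 7 + 18 = 25.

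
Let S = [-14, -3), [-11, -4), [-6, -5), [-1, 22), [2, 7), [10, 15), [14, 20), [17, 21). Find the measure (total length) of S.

Merged: [-14, -3), [-1, 22).
Lengths: 11 + 23 = 34.

34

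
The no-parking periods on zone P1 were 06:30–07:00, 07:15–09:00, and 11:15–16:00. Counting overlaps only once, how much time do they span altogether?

Merged: 06:30-07:00, 07:15-09:00, 11:15-16:00.
Lengths: 30 min + 1 h 45 min + 4 h 45 min = 7 h.

7 h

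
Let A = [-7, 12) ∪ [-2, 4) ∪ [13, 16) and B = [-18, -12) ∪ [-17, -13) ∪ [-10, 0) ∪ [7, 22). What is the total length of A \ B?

7

A, merged: [-7, 12), [13, 16).
B, merged: [-18, -12), [-10, 0), [7, 22).
A \ B = [0, 7).
Total: 7.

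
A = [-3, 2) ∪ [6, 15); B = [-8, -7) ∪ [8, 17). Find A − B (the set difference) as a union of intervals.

[-3, 2) ∪ [6, 8)

[-3, 2): no B overlap → unchanged.
[6, 15) minus B → [6, 8).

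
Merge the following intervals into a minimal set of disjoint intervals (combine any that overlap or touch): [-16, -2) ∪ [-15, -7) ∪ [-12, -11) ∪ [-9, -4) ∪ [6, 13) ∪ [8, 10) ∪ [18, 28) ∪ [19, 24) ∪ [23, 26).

[-15, -7) overlaps/touches [-16, -2) → extend to [-16, -2).
[-12, -11) overlaps/touches [-16, -2) → extend to [-16, -2).
[-9, -4) overlaps/touches [-16, -2) → extend to [-16, -2).
[6, 13) is disjoint → start new block.
[8, 10) overlaps/touches [6, 13) → extend to [6, 13).
[18, 28) is disjoint → start new block.
[19, 24) overlaps/touches [18, 28) → extend to [18, 28).
[23, 26) overlaps/touches [18, 28) → extend to [18, 28).

[-16, -2) ∪ [6, 13) ∪ [18, 28)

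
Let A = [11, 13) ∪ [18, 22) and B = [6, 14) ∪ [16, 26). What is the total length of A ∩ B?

6

A ∩ B = [11, 13), [18, 22).
Total: 2 + 4 = 6.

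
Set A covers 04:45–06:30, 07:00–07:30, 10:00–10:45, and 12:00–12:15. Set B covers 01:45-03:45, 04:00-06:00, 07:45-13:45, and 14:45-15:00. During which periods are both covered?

04:45–06:00, 10:00–10:45, 12:00–12:15

04:45–06:30 meets the second set on 04:45–06:00.
07:00–07:30: no overlap with the second set.
10:00–10:45 meets the second set on 10:00–10:45.
12:00–12:15 meets the second set on 12:00–12:15.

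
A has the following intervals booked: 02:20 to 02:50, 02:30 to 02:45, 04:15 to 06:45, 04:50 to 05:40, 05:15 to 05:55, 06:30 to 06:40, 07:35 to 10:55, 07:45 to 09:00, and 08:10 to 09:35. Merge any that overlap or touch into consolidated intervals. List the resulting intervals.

02:30–02:45 overlaps/touches 02:20–02:50 → extend to 02:20–02:50.
04:15–06:45 is disjoint → start new block.
04:50–05:40 overlaps/touches 04:15–06:45 → extend to 04:15–06:45.
05:15–05:55 overlaps/touches 04:15–06:45 → extend to 04:15–06:45.
06:30–06:40 overlaps/touches 04:15–06:45 → extend to 04:15–06:45.
07:35–10:55 is disjoint → start new block.
07:45–09:00 overlaps/touches 07:35–10:55 → extend to 07:35–10:55.
08:10–09:35 overlaps/touches 07:35–10:55 → extend to 07:35–10:55.

02:20–02:50, 04:15–06:45, 07:35–10:55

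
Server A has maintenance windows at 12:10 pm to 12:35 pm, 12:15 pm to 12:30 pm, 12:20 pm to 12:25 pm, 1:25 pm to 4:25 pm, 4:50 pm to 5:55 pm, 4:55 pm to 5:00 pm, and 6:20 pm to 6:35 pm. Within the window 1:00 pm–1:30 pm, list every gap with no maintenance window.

1:00 pm–1:25 pm

After merging, the occupied span is 12:10 pm–12:35 pm, 1:25 pm–4:25 pm, 4:50 pm–5:55 pm, 6:20 pm–6:35 pm.
Uncovered inside 1:00 pm–1:30 pm: 1:00 pm–1:25 pm.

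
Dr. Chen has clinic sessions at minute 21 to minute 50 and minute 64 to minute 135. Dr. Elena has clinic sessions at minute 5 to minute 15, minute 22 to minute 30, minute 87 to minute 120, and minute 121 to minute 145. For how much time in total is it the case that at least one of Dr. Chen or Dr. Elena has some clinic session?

120 minutes

A ∪ B = minute 5 to minute 15, minute 21 to minute 50, minute 64 to minute 145.
Total: 10 minutes + 29 minutes + 81 minutes = 120 minutes.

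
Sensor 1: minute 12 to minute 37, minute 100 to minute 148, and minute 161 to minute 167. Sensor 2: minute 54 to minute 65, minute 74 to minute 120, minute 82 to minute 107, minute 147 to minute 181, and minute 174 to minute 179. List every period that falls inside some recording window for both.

Second set merges to minute 54 to minute 65, minute 74 to minute 120, minute 147 to minute 181.
minute 12 to minute 37: no overlap with the second set.
minute 100 to minute 148 meets the second set on minute 100 to minute 120, minute 147 to minute 148.
minute 161 to minute 167 meets the second set on minute 161 to minute 167.

minute 100 to minute 120, minute 147 to minute 148, minute 161 to minute 167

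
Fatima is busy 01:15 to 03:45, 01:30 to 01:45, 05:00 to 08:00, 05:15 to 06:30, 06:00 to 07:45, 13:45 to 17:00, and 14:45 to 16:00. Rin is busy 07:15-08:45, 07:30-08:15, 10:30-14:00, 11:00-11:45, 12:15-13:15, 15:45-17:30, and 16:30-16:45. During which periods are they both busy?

07:15-08:00, 13:45-14:00, 15:45-17:00

First set merges to 01:15-03:45, 05:00-08:00, 13:45-17:00.
Second set merges to 07:15-08:45, 10:30-14:00, 15:45-17:30.
01:15-03:45 falls entirely outside B.
05:00-08:00 overlaps B on 07:15-08:00.
13:45-17:00 overlaps B on 13:45-14:00, 15:45-17:00.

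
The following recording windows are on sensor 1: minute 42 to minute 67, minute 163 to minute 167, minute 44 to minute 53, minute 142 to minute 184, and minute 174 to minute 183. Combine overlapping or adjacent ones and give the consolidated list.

Sort by start: minute 42 to minute 67, minute 44 to minute 53, minute 142 to minute 184, minute 163 to minute 167, minute 174 to minute 183.
minute 44 to minute 53 overlaps/touches minute 42 to minute 67 → extend to minute 42 to minute 67.
minute 142 to minute 184 is disjoint → start new block.
minute 163 to minute 167 overlaps/touches minute 142 to minute 184 → extend to minute 142 to minute 184.
minute 174 to minute 183 overlaps/touches minute 142 to minute 184 → extend to minute 142 to minute 184.

minute 42 to minute 67, minute 142 to minute 184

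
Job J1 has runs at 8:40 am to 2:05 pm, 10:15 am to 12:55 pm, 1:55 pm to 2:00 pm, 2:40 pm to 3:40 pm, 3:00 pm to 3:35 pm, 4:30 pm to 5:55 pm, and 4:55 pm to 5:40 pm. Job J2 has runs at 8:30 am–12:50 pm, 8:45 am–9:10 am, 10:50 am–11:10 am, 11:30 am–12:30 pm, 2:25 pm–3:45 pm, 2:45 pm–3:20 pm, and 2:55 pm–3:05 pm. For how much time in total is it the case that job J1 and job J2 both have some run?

First set merges to 8:40 am–2:05 pm, 2:40 pm–3:40 pm, 4:30 pm–5:55 pm.
Second set merges to 8:30 am–12:50 pm, 2:25 pm–3:45 pm.
A ∩ B = 8:40 am–12:50 pm, 2:40 pm–3:40 pm.
Total: 4 h 10 min + 1 h = 5 h 10 min.

5 h 10 min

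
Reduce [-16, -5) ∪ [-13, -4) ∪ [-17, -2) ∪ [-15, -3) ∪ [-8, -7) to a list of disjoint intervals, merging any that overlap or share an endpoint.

Sort by start: [-17, -2), [-16, -5), [-15, -3), [-13, -4), [-8, -7).
[-16, -5) overlaps/touches [-17, -2) → extend to [-17, -2).
[-15, -3) overlaps/touches [-17, -2) → extend to [-17, -2).
[-13, -4) overlaps/touches [-17, -2) → extend to [-17, -2).
[-8, -7) overlaps/touches [-17, -2) → extend to [-17, -2).

[-17, -2)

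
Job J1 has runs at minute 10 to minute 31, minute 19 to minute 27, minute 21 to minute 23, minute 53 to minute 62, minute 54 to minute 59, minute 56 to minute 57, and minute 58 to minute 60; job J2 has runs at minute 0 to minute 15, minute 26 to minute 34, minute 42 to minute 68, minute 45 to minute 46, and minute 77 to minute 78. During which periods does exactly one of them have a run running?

A, merged: minute 10 to minute 31, minute 53 to minute 62.
B, merged: minute 0 to minute 15, minute 26 to minute 34, minute 42 to minute 68, minute 77 to minute 78.
A \ B = minute 15 to minute 26.
B \ A = minute 0 to minute 10, minute 31 to minute 34, minute 42 to minute 53, minute 62 to minute 68, minute 77 to minute 78.
Union of the two gives the symmetric difference.

minute 0 to minute 10, minute 15 to minute 26, minute 31 to minute 34, minute 42 to minute 53, minute 62 to minute 68, minute 77 to minute 78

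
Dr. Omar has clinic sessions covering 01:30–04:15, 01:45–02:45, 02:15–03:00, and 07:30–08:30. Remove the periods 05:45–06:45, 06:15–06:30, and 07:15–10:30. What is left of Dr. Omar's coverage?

01:30-04:15

First set merges to 01:30-04:15, 07:30-08:30.
Second set merges to 05:45-06:45, 07:15-10:30.
01:30-04:15: nothing removed.
07:30-08:30: entirely removed.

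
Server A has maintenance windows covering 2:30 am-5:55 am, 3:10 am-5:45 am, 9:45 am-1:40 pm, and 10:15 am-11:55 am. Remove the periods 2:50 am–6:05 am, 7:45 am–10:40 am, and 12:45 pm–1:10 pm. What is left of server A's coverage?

2:30 am-2:50 am, 10:40 am-12:45 pm, 1:10 pm-1:40 pm

First set merges to 2:30 am-5:55 am, 9:45 am-1:40 pm.
2:30 am-5:55 am minus B → 2:30 am-2:50 am.
9:45 am-1:40 pm minus B → 10:40 am-12:45 pm, 1:10 pm-1:40 pm.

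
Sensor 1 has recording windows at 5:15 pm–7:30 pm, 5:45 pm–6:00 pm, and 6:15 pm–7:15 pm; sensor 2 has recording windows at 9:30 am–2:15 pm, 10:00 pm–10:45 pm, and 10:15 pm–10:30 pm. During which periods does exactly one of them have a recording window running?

Merge the first list: 5:15 pm–7:30 pm.
Merge the second list: 9:30 am–2:15 pm, 10:00 pm–10:45 pm.
A but not B: 5:15 pm–7:30 pm.
B but not A: 9:30 am–2:15 pm, 10:00 pm–10:45 pm.
Combining gives A △ B.

9:30 am–2:15 pm, 5:15 pm–7:30 pm, 10:00 pm–10:45 pm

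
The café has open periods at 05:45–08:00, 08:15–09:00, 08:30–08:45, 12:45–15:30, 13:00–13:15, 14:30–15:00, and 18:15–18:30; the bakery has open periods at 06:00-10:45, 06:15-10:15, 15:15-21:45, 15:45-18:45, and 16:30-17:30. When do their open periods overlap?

A, merged: 05:45–08:00, 08:15–09:00, 12:45–15:30, 18:15–18:30.
B, merged: 06:00–10:45, 15:15–21:45.
05:45–08:00 ∩ B → 06:00–08:00.
08:15–09:00 ∩ B → 08:15–09:00.
12:45–15:30 ∩ B → 15:15–15:30.
18:15–18:30 ∩ B → 18:15–18:30.

06:00–08:00, 08:15–09:00, 15:15–15:30, 18:15–18:30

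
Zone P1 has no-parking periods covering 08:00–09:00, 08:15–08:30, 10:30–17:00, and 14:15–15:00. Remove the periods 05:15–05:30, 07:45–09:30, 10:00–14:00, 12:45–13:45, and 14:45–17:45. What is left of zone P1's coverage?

A, merged: 08:00-09:00, 10:30-17:00.
B, merged: 05:15-05:30, 07:45-09:30, 10:00-14:00, 14:45-17:45.
08:00-09:00: entirely removed.
10:30-17:00 \ B = 14:00-14:45.

14:00-14:45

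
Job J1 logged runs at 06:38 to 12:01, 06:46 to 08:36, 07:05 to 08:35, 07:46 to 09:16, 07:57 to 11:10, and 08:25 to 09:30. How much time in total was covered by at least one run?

5 h 23 min

Merged: 06:38–12:01.
Length: 5 h 23 min.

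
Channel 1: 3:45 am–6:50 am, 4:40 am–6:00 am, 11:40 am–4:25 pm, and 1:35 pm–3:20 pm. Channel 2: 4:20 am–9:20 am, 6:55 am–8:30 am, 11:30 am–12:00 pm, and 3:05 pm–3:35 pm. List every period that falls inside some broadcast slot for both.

4:20 am–6:50 am, 11:40 am–12:00 pm, 3:05 pm–3:35 pm

Merge the first list: 3:45 am–6:50 am, 11:40 am–4:25 pm.
Merge the second list: 4:20 am–9:20 am, 11:30 am–12:00 pm, 3:05 pm–3:35 pm.
3:45 am–6:50 am meets the second set on 4:20 am–6:50 am.
11:40 am–4:25 pm meets the second set on 11:40 am–12:00 pm, 3:05 pm–3:35 pm.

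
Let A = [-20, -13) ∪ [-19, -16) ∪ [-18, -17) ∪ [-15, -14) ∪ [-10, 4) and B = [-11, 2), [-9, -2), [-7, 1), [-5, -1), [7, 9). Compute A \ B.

Merge the first list: [-20, -13), [-10, 4).
Merge the second list: [-11, 2), [7, 9).
[-20, -13) is untouched.
[-10, 4) with B removed leaves [2, 4).

[-20, -13) ∪ [2, 4)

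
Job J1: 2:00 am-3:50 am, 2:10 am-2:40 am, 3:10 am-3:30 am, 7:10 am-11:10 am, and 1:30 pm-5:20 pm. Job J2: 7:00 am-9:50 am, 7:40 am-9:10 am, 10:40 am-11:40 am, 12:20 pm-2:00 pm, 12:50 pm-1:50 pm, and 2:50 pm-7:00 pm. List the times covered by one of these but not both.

2:00 am-3:50 am, 7:00 am-7:10 am, 9:50 am-10:40 am, 11:10 am-11:40 am, 12:20 pm-1:30 pm, 2:00 pm-2:50 pm, 5:20 pm-7:00 pm

Merge the first list: 2:00 am-3:50 am, 7:10 am-11:10 am, 1:30 pm-5:20 pm.
Merge the second list: 7:00 am-9:50 am, 10:40 am-11:40 am, 12:20 pm-2:00 pm, 2:50 pm-7:00 pm.
A \ B = 2:00 am-3:50 am, 9:50 am-10:40 am, 2:00 pm-2:50 pm.
B \ A = 7:00 am-7:10 am, 11:10 am-11:40 am, 12:20 pm-1:30 pm, 5:20 pm-7:00 pm.
Union of the two gives the symmetric difference.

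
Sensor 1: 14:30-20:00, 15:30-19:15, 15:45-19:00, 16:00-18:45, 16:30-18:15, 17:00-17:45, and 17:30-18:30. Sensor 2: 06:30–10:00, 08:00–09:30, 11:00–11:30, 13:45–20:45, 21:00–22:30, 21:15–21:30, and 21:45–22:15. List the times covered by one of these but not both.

First set merges to 14:30–20:00.
Second set merges to 06:30–10:00, 11:00–11:30, 13:45–20:45, 21:00–22:30.
Only in the first: none.
Only in the second: 06:30–10:00, 11:00–11:30, 13:45–14:30, 20:00–20:45, 21:00–22:30.
Together these are the periods covered by exactly one.

06:30–10:00, 11:00–11:30, 13:45–14:30, 20:00–20:45, 21:00–22:30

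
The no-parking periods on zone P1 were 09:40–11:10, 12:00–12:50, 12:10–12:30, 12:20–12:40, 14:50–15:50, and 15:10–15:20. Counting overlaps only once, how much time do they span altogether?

Merged: 09:40-11:10, 12:00-12:50, 14:50-15:50.
Lengths: 1 h 30 min + 50 min + 1 h = 3 h 20 min.

3 h 20 min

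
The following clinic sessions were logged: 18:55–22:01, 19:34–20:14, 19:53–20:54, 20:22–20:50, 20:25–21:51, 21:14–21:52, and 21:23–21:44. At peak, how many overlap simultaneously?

Sweep endpoints in order; track running count of active intervals.
Peak of 4 reached at 20:25.

4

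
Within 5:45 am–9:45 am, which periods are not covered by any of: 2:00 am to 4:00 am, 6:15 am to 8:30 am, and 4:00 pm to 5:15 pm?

Covered (merged): 2:00 am–4:00 am, 6:15 am–8:30 am, 4:00 pm–5:15 pm.
Uncovered inside 5:45 am–9:45 am: 5:45 am–6:15 am, 8:30 am–9:45 am.

5:45 am–6:15 am, 8:30 am–9:45 am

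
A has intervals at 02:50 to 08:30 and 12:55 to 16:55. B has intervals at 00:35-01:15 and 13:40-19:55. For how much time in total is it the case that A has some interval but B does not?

6 h 25 min

A \ B = 02:50–08:30, 12:55–13:40.
Total: 5 h 40 min + 45 min = 6 h 25 min.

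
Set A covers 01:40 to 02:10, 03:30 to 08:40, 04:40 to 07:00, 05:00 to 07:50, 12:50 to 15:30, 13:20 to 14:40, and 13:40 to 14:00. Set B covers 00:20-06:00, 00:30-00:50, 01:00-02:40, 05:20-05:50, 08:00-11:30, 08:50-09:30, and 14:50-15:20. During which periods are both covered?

First set merges to 01:40-02:10, 03:30-08:40, 12:50-15:30.
Second set merges to 00:20-06:00, 08:00-11:30, 14:50-15:20.
01:40-02:10 ∩ B → 01:40-02:10.
03:30-08:40 ∩ B → 03:30-06:00, 08:00-08:40.
12:50-15:30 ∩ B → 14:50-15:20.

01:40-02:10, 03:30-06:00, 08:00-08:40, 14:50-15:20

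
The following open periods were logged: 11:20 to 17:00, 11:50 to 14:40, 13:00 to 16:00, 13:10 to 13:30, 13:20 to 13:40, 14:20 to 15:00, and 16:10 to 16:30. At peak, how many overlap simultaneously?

5

At 13:20, 5 of the intervals are simultaneously active.
No point has more.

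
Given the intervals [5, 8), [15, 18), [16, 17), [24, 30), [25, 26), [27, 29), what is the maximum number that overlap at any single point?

Sweep endpoints in order; track running count of active intervals.
Peak of 2 reached at 16.

2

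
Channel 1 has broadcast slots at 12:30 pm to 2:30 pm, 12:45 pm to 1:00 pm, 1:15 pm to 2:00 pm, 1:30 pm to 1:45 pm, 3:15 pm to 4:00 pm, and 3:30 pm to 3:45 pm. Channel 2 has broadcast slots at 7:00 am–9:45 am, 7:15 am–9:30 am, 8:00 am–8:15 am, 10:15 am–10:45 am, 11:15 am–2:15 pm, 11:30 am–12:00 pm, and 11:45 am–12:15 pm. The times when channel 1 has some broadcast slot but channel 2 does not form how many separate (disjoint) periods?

2

First set merges to 12:30 pm–2:30 pm, 3:15 pm–4:00 pm.
Second set merges to 7:00 am–9:45 am, 10:15 am–10:45 am, 11:15 am–2:15 pm.
A \ B = 2:15 pm–2:30 pm, 3:15 pm–4:00 pm.
That is 2 disjoint pieces.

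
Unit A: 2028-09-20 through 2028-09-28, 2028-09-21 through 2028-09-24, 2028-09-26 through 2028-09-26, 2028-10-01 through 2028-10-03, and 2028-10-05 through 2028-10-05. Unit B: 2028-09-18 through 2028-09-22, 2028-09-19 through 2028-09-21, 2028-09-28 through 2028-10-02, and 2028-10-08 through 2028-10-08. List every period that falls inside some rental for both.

A, merged: 2028-09-20 through 2028-09-28, 2028-10-01 through 2028-10-03, 2028-10-05 through 2028-10-05.
B, merged: 2028-09-18 through 2028-09-22, 2028-09-28 through 2028-10-02, 2028-10-08 through 2028-10-08.
2028-09-20 through 2028-09-28 ∩ B → 2028-09-20 through 2028-09-22, 2028-09-28 through 2028-09-28.
2028-10-01 through 2028-10-03 ∩ B → 2028-10-01 through 2028-10-02.
2028-10-05 through 2028-10-05 meets no B interval.

2028-09-20 through 2028-09-22, 2028-09-28 through 2028-09-28, 2028-10-01 through 2028-10-02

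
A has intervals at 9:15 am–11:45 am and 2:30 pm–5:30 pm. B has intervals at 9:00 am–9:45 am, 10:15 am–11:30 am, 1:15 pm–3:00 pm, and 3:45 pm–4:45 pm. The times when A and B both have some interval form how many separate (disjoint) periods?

A ∩ B = 9:15 am-9:45 am, 10:15 am-11:30 am, 2:30 pm-3:00 pm, 3:45 pm-4:45 pm.
That is 4 disjoint pieces.

4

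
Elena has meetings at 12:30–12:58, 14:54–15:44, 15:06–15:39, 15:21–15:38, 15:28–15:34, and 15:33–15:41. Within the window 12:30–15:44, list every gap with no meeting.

After merging, the occupied span is 12:30–12:58, 14:54–15:44.
Uncovered inside 12:30–15:44: 12:58–14:54.

12:58–14:54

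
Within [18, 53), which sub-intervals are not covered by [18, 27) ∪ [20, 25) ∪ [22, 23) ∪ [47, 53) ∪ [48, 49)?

[27, 47)

The merged coverage is [18, 27), [47, 53).
Complement within [18, 53): [27, 47).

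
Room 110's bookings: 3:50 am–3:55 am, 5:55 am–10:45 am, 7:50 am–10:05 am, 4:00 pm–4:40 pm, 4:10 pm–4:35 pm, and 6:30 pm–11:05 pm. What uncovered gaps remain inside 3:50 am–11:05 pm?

After merging, the occupied span is 3:50 am-3:55 am, 5:55 am-10:45 am, 4:00 pm-4:40 pm, 6:30 pm-11:05 pm.
Gaps within 3:50 am-11:05 pm: 3:55 am-5:55 am, 10:45 am-4:00 pm, 4:40 pm-6:30 pm.

3:55 am-5:55 am, 10:45 am-4:00 pm, 4:40 pm-6:30 pm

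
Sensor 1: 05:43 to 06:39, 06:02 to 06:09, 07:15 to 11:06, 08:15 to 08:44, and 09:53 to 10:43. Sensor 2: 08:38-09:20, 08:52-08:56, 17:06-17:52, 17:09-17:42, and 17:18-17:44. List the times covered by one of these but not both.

Merge the first list: 05:43–06:39, 07:15–11:06.
Merge the second list: 08:38–09:20, 17:06–17:52.
A \ B = 05:43–06:39, 07:15–08:38, 09:20–11:06.
B \ A = 17:06–17:52.
Union of the two gives the symmetric difference.

05:43–06:39, 07:15–08:38, 09:20–11:06, 17:06–17:52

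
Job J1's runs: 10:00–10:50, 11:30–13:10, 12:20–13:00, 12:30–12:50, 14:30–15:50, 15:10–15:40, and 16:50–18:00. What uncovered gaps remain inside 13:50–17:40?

The merged coverage is 10:00-10:50, 11:30-13:10, 14:30-15:50, 16:50-18:00.
Complement within 13:50-17:40: 13:50-14:30, 15:50-16:50.

13:50-14:30, 15:50-16:50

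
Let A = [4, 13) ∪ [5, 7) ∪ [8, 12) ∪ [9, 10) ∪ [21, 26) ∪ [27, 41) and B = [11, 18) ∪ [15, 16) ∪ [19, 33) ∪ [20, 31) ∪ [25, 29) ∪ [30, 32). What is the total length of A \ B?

15

Merge the first list: [4, 13), [21, 26), [27, 41).
Merge the second list: [11, 18), [19, 33).
A \ B = [4, 11), [33, 41).
Total: 7 + 8 = 15.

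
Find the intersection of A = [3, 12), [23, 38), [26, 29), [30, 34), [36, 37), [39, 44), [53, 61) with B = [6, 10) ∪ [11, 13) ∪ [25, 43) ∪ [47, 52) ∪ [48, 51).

[6, 10) ∪ [11, 12) ∪ [25, 38) ∪ [39, 43)

A, merged: [3, 12), [23, 38), [39, 44), [53, 61).
B, merged: [6, 10), [11, 13), [25, 43), [47, 52).
[3, 12) ∩ B → [6, 10), [11, 12).
[23, 38) ∩ B → [25, 38).
[39, 44) ∩ B → [39, 43).
[53, 61) meets no B interval.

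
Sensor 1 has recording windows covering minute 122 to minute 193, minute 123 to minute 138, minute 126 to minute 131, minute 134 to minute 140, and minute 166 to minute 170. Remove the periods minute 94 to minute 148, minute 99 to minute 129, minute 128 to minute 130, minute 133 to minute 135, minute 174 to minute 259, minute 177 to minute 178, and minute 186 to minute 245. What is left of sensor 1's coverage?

A, merged: minute 122 to minute 193.
B, merged: minute 94 to minute 148, minute 174 to minute 259.
minute 122 to minute 193 \ B = minute 148 to minute 174.

minute 148 to minute 174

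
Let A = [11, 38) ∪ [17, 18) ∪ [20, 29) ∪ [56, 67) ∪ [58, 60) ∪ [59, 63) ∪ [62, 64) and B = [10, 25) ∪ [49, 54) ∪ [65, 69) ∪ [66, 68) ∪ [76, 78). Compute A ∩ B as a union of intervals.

[11, 25) ∪ [65, 67)

Merge the first list: [11, 38), [56, 67).
Merge the second list: [10, 25), [49, 54), [65, 69), [76, 78).
[11, 38) overlaps B on [11, 25).
[56, 67) overlaps B on [65, 67).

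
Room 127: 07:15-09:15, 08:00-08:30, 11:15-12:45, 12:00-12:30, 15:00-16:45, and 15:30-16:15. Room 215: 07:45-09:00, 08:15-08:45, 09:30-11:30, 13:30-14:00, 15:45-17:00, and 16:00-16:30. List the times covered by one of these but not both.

First set merges to 07:15-09:15, 11:15-12:45, 15:00-16:45.
Second set merges to 07:45-09:00, 09:30-11:30, 13:30-14:00, 15:45-17:00.
A but not B: 07:15-07:45, 09:00-09:15, 11:30-12:45, 15:00-15:45.
B but not A: 09:30-11:15, 13:30-14:00, 16:45-17:00.
Combining gives A △ B.

07:15-07:45, 09:00-09:15, 09:30-11:15, 11:30-12:45, 13:30-14:00, 15:00-15:45, 16:45-17:00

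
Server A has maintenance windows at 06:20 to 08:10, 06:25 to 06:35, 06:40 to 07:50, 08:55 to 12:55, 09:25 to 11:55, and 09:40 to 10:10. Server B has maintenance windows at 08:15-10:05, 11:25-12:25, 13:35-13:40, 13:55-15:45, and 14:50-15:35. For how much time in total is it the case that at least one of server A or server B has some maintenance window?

A, merged: 06:20-08:10, 08:55-12:55.
B, merged: 08:15-10:05, 11:25-12:25, 13:35-13:40, 13:55-15:45.
A ∪ B = 06:20-08:10, 08:15-12:55, 13:35-13:40, 13:55-15:45.
Total: 1 h 50 min + 4 h 40 min + 5 min + 1 h 50 min = 8 h 25 min.

8 h 25 min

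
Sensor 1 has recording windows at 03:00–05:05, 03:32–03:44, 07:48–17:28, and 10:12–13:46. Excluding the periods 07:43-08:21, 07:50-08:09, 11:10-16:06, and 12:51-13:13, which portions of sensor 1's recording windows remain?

Merge the first list: 03:00–05:05, 07:48–17:28.
Merge the second list: 07:43–08:21, 11:10–16:06.
03:00–05:05: no B overlap → unchanged.
07:48–17:28 minus B → 08:21–11:10, 16:06–17:28.

03:00–05:05, 08:21–11:10, 16:06–17:28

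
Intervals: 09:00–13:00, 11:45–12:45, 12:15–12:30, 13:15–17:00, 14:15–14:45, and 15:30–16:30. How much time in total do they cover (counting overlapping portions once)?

Merged: 09:00-13:00, 13:15-17:00.
Lengths: 4 h + 3 h 45 min = 7 h 45 min.

7 h 45 min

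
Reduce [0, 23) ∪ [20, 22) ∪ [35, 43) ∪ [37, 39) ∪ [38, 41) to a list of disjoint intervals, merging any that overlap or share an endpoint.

[20, 22) overlaps/touches [0, 23) → extend to [0, 23).
[35, 43) is disjoint → start new block.
[37, 39) overlaps/touches [35, 43) → extend to [35, 43).
[38, 41) overlaps/touches [35, 43) → extend to [35, 43).

[0, 23) ∪ [35, 43)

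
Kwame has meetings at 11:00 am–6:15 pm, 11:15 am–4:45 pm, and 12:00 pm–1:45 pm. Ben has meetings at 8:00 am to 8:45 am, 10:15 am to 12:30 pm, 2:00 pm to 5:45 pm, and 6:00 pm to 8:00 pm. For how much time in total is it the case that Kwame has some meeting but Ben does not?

1 h 45 min

A, merged: 11:00 am–6:15 pm.
A \ B = 12:30 pm–2:00 pm, 5:45 pm–6:00 pm.
Total: 1 h 30 min + 15 min = 1 h 45 min.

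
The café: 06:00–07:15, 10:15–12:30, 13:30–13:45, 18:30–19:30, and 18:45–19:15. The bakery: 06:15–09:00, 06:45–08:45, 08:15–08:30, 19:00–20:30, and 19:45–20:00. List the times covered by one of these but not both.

06:00–06:15, 07:15–09:00, 10:15–12:30, 13:30–13:45, 18:30–19:00, 19:30–20:30

First set merges to 06:00–07:15, 10:15–12:30, 13:30–13:45, 18:30–19:30.
Second set merges to 06:15–09:00, 19:00–20:30.
A \ B = 06:00–06:15, 10:15–12:30, 13:30–13:45, 18:30–19:00.
B \ A = 07:15–09:00, 19:30–20:30.
Union of the two gives the symmetric difference.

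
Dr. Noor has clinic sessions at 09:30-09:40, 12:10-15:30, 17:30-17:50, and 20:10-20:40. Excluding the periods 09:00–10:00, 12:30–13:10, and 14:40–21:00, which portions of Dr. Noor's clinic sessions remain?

09:30–09:40: fully covered by B → removed.
12:10–15:30 minus B → 12:10–12:30, 13:10–14:40.
17:30–17:50: fully covered by B → removed.
20:10–20:40: fully covered by B → removed.

12:10–12:30, 13:10–14:40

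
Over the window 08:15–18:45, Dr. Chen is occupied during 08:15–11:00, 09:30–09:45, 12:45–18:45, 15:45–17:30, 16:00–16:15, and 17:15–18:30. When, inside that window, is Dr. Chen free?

After merging, the occupied span is 08:15–11:00, 12:45–18:45.
Gaps within 08:15–18:45: 11:00–12:45.

11:00–12:45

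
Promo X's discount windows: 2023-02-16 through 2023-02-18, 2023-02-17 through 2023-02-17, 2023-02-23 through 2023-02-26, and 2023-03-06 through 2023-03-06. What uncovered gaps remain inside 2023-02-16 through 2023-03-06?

The merged coverage is 2023-02-16 through 2023-02-18, 2023-02-23 through 2023-02-26, 2023-03-06 through 2023-03-06.
Complement within 2023-02-16 through 2023-03-06: 2023-02-19 through 2023-02-22, 2023-02-27 through 2023-03-05.

2023-02-19 through 2023-02-22, 2023-02-27 through 2023-03-05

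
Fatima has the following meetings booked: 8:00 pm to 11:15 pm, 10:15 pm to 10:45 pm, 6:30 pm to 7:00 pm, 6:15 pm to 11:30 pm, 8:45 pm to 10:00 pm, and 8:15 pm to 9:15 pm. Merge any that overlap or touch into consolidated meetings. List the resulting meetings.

6:15 pm-11:30 pm

Sort by start: 6:15 pm-11:30 pm, 6:30 pm-7:00 pm, 8:00 pm-11:15 pm, 8:15 pm-9:15 pm, 8:45 pm-10:00 pm, 10:15 pm-10:45 pm.
6:30 pm-7:00 pm overlaps/touches 6:15 pm-11:30 pm → extend to 6:15 pm-11:30 pm.
8:00 pm-11:15 pm overlaps/touches 6:15 pm-11:30 pm → extend to 6:15 pm-11:30 pm.
8:15 pm-9:15 pm overlaps/touches 6:15 pm-11:30 pm → extend to 6:15 pm-11:30 pm.
8:45 pm-10:00 pm overlaps/touches 6:15 pm-11:30 pm → extend to 6:15 pm-11:30 pm.
10:15 pm-10:45 pm overlaps/touches 6:15 pm-11:30 pm → extend to 6:15 pm-11:30 pm.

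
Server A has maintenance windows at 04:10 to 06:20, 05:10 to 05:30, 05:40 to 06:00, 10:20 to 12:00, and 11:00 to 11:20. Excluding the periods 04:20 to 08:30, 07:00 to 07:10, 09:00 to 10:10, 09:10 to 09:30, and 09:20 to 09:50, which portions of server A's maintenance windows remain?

First set merges to 04:10-06:20, 10:20-12:00.
Second set merges to 04:20-08:30, 09:00-10:10.
04:10-06:20 with B removed leaves 04:10-04:20.
10:20-12:00 is untouched.

04:10-04:20, 10:20-12:00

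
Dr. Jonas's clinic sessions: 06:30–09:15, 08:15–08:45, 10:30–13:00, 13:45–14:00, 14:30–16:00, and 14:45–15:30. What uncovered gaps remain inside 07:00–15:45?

Covered (merged): 06:30–09:15, 10:30–13:00, 13:45–14:00, 14:30–16:00.
Gaps within 07:00–15:45: 09:15–10:30, 13:00–13:45, 14:00–14:30.

09:15–10:30, 13:00–13:45, 14:00–14:30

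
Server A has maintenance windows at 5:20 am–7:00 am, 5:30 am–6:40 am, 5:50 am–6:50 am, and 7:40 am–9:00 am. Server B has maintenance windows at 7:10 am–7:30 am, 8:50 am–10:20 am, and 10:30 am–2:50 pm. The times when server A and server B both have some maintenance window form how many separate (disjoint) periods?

First set merges to 5:20 am–7:00 am, 7:40 am–9:00 am.
A ∩ B = 8:50 am–9:00 am.
That is 1 disjoint piece.

1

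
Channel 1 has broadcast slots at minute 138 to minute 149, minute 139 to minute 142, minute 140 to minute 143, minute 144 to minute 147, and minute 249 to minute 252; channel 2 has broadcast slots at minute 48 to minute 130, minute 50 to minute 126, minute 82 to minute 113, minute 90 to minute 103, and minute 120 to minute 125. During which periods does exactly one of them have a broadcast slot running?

minute 48 to minute 130, minute 138 to minute 149, minute 249 to minute 252

First set merges to minute 138 to minute 149, minute 249 to minute 252.
Second set merges to minute 48 to minute 130.
A \ B = minute 138 to minute 149, minute 249 to minute 252.
B \ A = minute 48 to minute 130.
Union of the two gives the symmetric difference.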